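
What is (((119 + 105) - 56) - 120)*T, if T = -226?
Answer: -10848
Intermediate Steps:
(((119 + 105) - 56) - 120)*T = (((119 + 105) - 56) - 120)*(-226) = ((224 - 56) - 120)*(-226) = (168 - 120)*(-226) = 48*(-226) = -10848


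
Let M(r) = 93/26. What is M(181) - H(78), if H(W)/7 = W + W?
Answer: -28299/26 ≈ -1088.4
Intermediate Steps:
H(W) = 14*W (H(W) = 7*(W + W) = 7*(2*W) = 14*W)
M(r) = 93/26 (M(r) = 93*(1/26) = 93/26)
M(181) - H(78) = 93/26 - 14*78 = 93/26 - 1*1092 = 93/26 - 1092 = -28299/26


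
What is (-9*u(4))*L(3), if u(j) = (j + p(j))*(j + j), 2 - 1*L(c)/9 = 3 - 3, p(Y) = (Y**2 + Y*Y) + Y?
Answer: -51840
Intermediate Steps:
p(Y) = Y + 2*Y**2 (p(Y) = (Y**2 + Y**2) + Y = 2*Y**2 + Y = Y + 2*Y**2)
L(c) = 18 (L(c) = 18 - 9*(3 - 3) = 18 - 9*0 = 18 + 0 = 18)
u(j) = 2*j*(j + j*(1 + 2*j)) (u(j) = (j + j*(1 + 2*j))*(j + j) = (j + j*(1 + 2*j))*(2*j) = 2*j*(j + j*(1 + 2*j)))
(-9*u(4))*L(3) = -36*4**2*(1 + 4)*18 = -36*16*5*18 = -9*320*18 = -2880*18 = -51840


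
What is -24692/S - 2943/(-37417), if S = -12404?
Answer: 240101384/116030117 ≈ 2.0693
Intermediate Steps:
-24692/S - 2943/(-37417) = -24692/(-12404) - 2943/(-37417) = -24692*(-1/12404) - 2943*(-1/37417) = 6173/3101 + 2943/37417 = 240101384/116030117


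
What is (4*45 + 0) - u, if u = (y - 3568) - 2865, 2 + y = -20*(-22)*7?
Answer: 3535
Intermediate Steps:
y = 3078 (y = -2 - 20*(-22)*7 = -2 + 440*7 = -2 + 3080 = 3078)
u = -3355 (u = (3078 - 3568) - 2865 = -490 - 2865 = -3355)
(4*45 + 0) - u = (4*45 + 0) - 1*(-3355) = (180 + 0) + 3355 = 180 + 3355 = 3535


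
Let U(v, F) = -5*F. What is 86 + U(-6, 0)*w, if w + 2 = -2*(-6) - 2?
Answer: 86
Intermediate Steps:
w = 8 (w = -2 + (-2*(-6) - 2) = -2 + (12 - 2) = -2 + 10 = 8)
86 + U(-6, 0)*w = 86 - 5*0*8 = 86 + 0*8 = 86 + 0 = 86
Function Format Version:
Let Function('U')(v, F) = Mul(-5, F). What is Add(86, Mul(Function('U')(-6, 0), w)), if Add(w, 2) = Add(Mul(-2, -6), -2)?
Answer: 86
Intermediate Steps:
w = 8 (w = Add(-2, Add(Mul(-2, -6), -2)) = Add(-2, Add(12, -2)) = Add(-2, 10) = 8)
Add(86, Mul(Function('U')(-6, 0), w)) = Add(86, Mul(Mul(-5, 0), 8)) = Add(86, Mul(0, 8)) = Add(86, 0) = 86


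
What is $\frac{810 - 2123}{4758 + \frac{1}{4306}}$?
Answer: $- \frac{5653778}{20487949} \approx -0.27596$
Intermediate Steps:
$\frac{810 - 2123}{4758 + \frac{1}{4306}} = - \frac{1313}{4758 + \frac{1}{4306}} = - \frac{1313}{\frac{20487949}{4306}} = \left(-1313\right) \frac{4306}{20487949} = - \frac{5653778}{20487949}$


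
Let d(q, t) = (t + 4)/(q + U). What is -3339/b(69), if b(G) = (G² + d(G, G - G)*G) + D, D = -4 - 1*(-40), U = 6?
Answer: -83475/120017 ≈ -0.69553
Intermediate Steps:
d(q, t) = (4 + t)/(6 + q) (d(q, t) = (t + 4)/(q + 6) = (4 + t)/(6 + q))
D = 36 (D = -4 + 40 = 36)
b(G) = 36 + G² + 4*G/(6 + G) (b(G) = (G² + ((4 + (G - G))/(6 + G))*G) + 36 = (G² + ((4 + 0)/(6 + G))*G) + 36 = (G² + (4/(6 + G))*G) + 36 = (G² + 4*G/(6 + G)) + 36 = 36 + G² + 4*G/(6 + G))
-3339/b(69) = -3339*(6 + 69)/(4*69 + (6 + 69)*(36 + 69²)) = -3339*75/(276 + 75*(36 + 4761)) = -3339*75/(276 + 75*4797) = -3339*75/(276 + 359775) = -3339/((1/75)*360051) = -3339/120017/25 = -3339*25/120017 = -83475/120017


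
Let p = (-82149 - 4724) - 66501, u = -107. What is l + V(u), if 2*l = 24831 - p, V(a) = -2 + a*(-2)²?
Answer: 177345/2 ≈ 88673.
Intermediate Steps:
V(a) = -2 + 4*a (V(a) = -2 + a*4 = -2 + 4*a)
p = -153374 (p = -86873 - 66501 = -153374)
l = 178205/2 (l = (24831 - 1*(-153374))/2 = (24831 + 153374)/2 = (½)*178205 = 178205/2 ≈ 89103.)
l + V(u) = 178205/2 + (-2 + 4*(-107)) = 178205/2 + (-2 - 428) = 178205/2 - 430 = 177345/2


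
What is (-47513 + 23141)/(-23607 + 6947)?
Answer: 6093/4165 ≈ 1.4629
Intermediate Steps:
(-47513 + 23141)/(-23607 + 6947) = -24372/(-16660) = -24372*(-1/16660) = 6093/4165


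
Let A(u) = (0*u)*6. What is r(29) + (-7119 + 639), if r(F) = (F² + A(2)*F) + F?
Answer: -5610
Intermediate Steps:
A(u) = 0 (A(u) = 0*6 = 0)
r(F) = F + F² (r(F) = (F² + 0*F) + F = (F² + 0) + F = F² + F = F + F²)
r(29) + (-7119 + 639) = 29*(1 + 29) + (-7119 + 639) = 29*30 - 6480 = 870 - 6480 = -5610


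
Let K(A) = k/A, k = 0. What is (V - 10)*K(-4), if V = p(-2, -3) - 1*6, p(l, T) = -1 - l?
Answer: 0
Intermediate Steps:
V = -5 (V = (-1 - 1*(-2)) - 1*6 = (-1 + 2) - 6 = 1 - 6 = -5)
K(A) = 0 (K(A) = 0/A = 0)
(V - 10)*K(-4) = (-5 - 10)*0 = -15*0 = 0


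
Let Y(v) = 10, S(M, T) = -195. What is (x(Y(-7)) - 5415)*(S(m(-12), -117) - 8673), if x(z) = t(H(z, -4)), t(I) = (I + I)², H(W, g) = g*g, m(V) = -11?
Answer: 38939388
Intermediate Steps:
H(W, g) = g²
t(I) = 4*I² (t(I) = (2*I)² = 4*I²)
x(z) = 1024 (x(z) = 4*((-4)²)² = 4*16² = 4*256 = 1024)
(x(Y(-7)) - 5415)*(S(m(-12), -117) - 8673) = (1024 - 5415)*(-195 - 8673) = -4391*(-8868) = 38939388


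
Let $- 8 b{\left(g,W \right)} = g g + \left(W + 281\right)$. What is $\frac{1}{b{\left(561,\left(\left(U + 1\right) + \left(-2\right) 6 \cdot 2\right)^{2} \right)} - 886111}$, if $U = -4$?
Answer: $- \frac{8}{7404619} \approx -1.0804 \cdot 10^{-6}$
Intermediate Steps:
$b{\left(g,W \right)} = - \frac{281}{8} - \frac{W}{8} - \frac{g^{2}}{8}$ ($b{\left(g,W \right)} = - \frac{g g + \left(W + 281\right)}{8} = - \frac{g^{2} + \left(281 + W\right)}{8} = - \frac{281 + W + g^{2}}{8} = - \frac{281}{8} - \frac{W}{8} - \frac{g^{2}}{8}$)
$\frac{1}{b{\left(561,\left(\left(U + 1\right) + \left(-2\right) 6 \cdot 2\right)^{2} \right)} - 886111} = \frac{1}{\left(- \frac{281}{8} - \frac{\left(\left(-4 + 1\right) + \left(-2\right) 6 \cdot 2\right)^{2}}{8} - \frac{561^{2}}{8}\right) - 886111} = \frac{1}{\left(- \frac{281}{8} - \frac{\left(-3 - 24\right)^{2}}{8} - \frac{314721}{8}\right) - 886111} = \frac{1}{\left(- \frac{281}{8} - \frac{\left(-27\right)^{2}}{8} - \frac{314721}{8}\right) - 886111} = \frac{1}{\left(- \frac{281}{8} - \frac{729}{8} - \frac{314721}{8}\right) - 886111} = \frac{1}{- \frac{315731}{8} - 886111} = \frac{1}{- \frac{7404619}{8}} = - \frac{8}{7404619}$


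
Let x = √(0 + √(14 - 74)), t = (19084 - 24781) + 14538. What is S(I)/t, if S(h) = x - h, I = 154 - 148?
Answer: -2/2947 + 15^(¼)*(1 + I)/8841 ≈ -0.00045606 + 0.0002226*I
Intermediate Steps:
I = 6
t = 8841 (t = -5697 + 14538 = 8841)
x = √2*15^(¼)*√I (x = √(0 + √(-60)) = √(0 + 2*I*√15) = √(2*I*√15) = √2*15^(¼)*√I ≈ 1.968 + 1.968*I)
S(h) = -h + 15^(¼)*(1 + I) (S(h) = 15^(¼)*(1 + I) - h = -h + 15^(¼)*(1 + I))
S(I)/t = (-1*6 + 15^(¼)*(1 + I))/8841 = (-6 + 15^(¼)*(1 + I))*(1/8841) = -2/2947 + 15^(¼)*(1 + I)/8841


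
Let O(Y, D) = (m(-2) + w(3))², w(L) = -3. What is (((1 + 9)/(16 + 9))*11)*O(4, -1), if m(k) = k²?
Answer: 22/5 ≈ 4.4000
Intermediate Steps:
O(Y, D) = 1 (O(Y, D) = ((-2)² - 3)² = (4 - 3)² = 1² = 1)
(((1 + 9)/(16 + 9))*11)*O(4, -1) = (((1 + 9)/(16 + 9))*11)*1 = ((10/25)*11)*1 = ((10*(1/25))*11)*1 = ((⅖)*11)*1 = (22/5)*1 = 22/5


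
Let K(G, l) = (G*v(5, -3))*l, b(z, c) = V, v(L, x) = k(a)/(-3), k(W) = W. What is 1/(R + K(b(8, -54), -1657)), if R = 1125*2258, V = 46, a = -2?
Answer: 3/7468306 ≈ 4.0170e-7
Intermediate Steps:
v(L, x) = 2/3 (v(L, x) = -2/(-3) = -2*(-1/3) = 2/3)
b(z, c) = 46
K(G, l) = 2*G*l/3 (K(G, l) = (G*(2/3))*l = (2*G/3)*l = 2*G*l/3)
R = 2540250
1/(R + K(b(8, -54), -1657)) = 1/(2540250 + (2/3)*46*(-1657)) = 1/(2540250 - 152444/3) = 1/(7468306/3) = 3/7468306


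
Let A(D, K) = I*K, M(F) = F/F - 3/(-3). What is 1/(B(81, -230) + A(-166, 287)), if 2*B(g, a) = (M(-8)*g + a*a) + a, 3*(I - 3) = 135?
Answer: 1/40192 ≈ 2.4881e-5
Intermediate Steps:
I = 48 (I = 3 + (1/3)*135 = 3 + 45 = 48)
M(F) = 2 (M(F) = 1 - 3*(-1/3) = 1 + 1 = 2)
A(D, K) = 48*K
B(g, a) = g + a/2 + a**2/2 (B(g, a) = ((2*g + a*a) + a)/2 = ((2*g + a**2) + a)/2 = ((a**2 + 2*g) + a)/2 = (a + a**2 + 2*g)/2 = g + a/2 + a**2/2)
1/(B(81, -230) + A(-166, 287)) = 1/((81 + (1/2)*(-230) + (1/2)*(-230)**2) + 48*287) = 1/((81 - 115 + (1/2)*52900) + 13776) = 1/((81 - 115 + 26450) + 13776) = 1/(26416 + 13776) = 1/40192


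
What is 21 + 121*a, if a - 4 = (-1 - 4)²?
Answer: 3530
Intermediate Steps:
a = 29 (a = 4 + (-1 - 4)² = 4 + (-5)² = 4 + 25 = 29)
21 + 121*a = 21 + 121*29 = 21 + 3509 = 3530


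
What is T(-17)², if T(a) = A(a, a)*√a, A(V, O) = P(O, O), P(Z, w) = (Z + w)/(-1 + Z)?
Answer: -4913/81 ≈ -60.654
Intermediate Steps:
P(Z, w) = (Z + w)/(-1 + Z)
A(V, O) = 2*O/(-1 + O) (A(V, O) = (O + O)/(-1 + O) = (2*O)/(-1 + O) = 2*O/(-1 + O))
T(a) = 2*a^(3/2)/(-1 + a) (T(a) = (2*a/(-1 + a))*√a = 2*a^(3/2)/(-1 + a))
T(-17)² = (2*(-17)^(3/2)/(-1 - 17))² = (2*(-17*I*√17)/(-18))² = (2*(-17*I*√17)*(-1/18))² = (17*I*√17/9)² = -4913/81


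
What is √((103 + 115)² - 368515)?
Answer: I*√320991 ≈ 566.56*I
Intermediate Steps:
√((103 + 115)² - 368515) = √(218² - 368515) = √(47524 - 368515) = √(-320991) = I*√320991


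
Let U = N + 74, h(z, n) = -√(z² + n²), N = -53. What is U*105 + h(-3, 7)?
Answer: 2205 - √58 ≈ 2197.4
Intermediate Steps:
h(z, n) = -√(n² + z²)
U = 21 (U = -53 + 74 = 21)
U*105 + h(-3, 7) = 21*105 - √(7² + (-3)²) = 2205 - √(49 + 9) = 2205 - √58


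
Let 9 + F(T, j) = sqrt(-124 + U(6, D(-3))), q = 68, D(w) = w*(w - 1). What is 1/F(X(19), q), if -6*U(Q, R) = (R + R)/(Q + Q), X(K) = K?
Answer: -27/616 - I*sqrt(1119)/616 ≈ -0.043831 - 0.054304*I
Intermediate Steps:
D(w) = w*(-1 + w)
U(Q, R) = -R/(6*Q) (U(Q, R) = -(R + R)/(6*(Q + Q)) = -2*R/(6*(2*Q)) = -2*R*1/(2*Q)/6 = -R/(6*Q))
F(T, j) = -9 + I*sqrt(1119)/3 (F(T, j) = -9 + sqrt(-124 - 1/6*(-3*(-1 - 3))/6) = -9 + sqrt(-124 - 1/6*(-3*(-4))*1/6) = -9 + sqrt(-124 - 1/6*12*1/6) = -9 + sqrt(-124 - 1/3) = -9 + sqrt(-373/3) = -9 + I*sqrt(1119)/3)
1/F(X(19), q) = 1/(-9 + I*sqrt(1119)/3)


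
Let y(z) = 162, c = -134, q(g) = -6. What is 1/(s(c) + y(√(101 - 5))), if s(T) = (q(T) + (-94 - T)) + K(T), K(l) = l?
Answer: 1/62 ≈ 0.016129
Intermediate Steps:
s(T) = -100 (s(T) = (-6 + (-94 - T)) + T = (-100 - T) + T = -100)
1/(s(c) + y(√(101 - 5))) = 1/(-100 + 162) = 1/62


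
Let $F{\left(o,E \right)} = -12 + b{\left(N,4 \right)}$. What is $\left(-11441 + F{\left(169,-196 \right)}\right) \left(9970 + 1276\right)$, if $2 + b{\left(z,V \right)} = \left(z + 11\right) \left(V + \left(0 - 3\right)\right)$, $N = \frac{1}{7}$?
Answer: $- \frac{900883322}{7} \approx -1.287 \cdot 10^{8}$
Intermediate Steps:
$N = \frac{1}{7} \approx 0.14286$
$b{\left(z,V \right)} = -2 + \left(-3 + V\right) \left(11 + z\right)$ ($b{\left(z,V \right)} = -2 + \left(z + 11\right) \left(V + \left(0 - 3\right)\right) = -2 + \left(11 + z\right) \left(V - 3\right) = -2 + \left(11 + z\right) \left(-3 + V\right) = -2 + \left(-3 + V\right) \left(11 + z\right)$)
$F{\left(o,E \right)} = - \frac{20}{7}$ ($F{\left(o,E \right)} = -12 + \left(-35 - \frac{3}{7} + 11 \cdot 4 + 4 \cdot \frac{1}{7}\right) = -12 + \left(-35 - \frac{3}{7} + 44 + \frac{4}{7}\right) = -12 + \frac{64}{7} = - \frac{20}{7}$)
$\left(-11441 + F{\left(169,-196 \right)}\right) \left(9970 + 1276\right) = \left(-11441 - \frac{20}{7}\right) \left(9970 + 1276\right) = \left(- \frac{80107}{7}\right) 11246 = - \frac{900883322}{7}$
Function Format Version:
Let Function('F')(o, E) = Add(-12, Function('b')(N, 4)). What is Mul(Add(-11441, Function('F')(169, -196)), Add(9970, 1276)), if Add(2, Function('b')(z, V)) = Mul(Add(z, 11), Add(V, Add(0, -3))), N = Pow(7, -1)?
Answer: Rational(-900883322, 7) ≈ -1.2870e+8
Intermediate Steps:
N = Rational(1, 7) ≈ 0.14286
Function('b')(z, V) = Add(-2, Mul(Add(-3, V), Add(11, z))) (Function('b')(z, V) = Add(-2, Mul(Add(z, 11), Add(V, Add(0, -3)))) = Add(-2, Mul(Add(11, z), Add(V, -3))) = Add(-2, Mul(Add(11, z), Add(-3, V))) = Add(-2, Mul(Add(-3, V), Add(11, z))))
Function('F')(o, E) = Rational(-20, 7) (Function('F')(o, E) = Add(-12, Add(-35, Mul(-3, Rational(1, 7)), Mul(11, 4), Mul(4, Rational(1, 7)))) = Add(-12, Add(-35, Rational(-3, 7), 44, Rational(4, 7))) = Add(-12, Rational(64, 7)) = Rational(-20, 7))
Mul(Add(-11441, Function('F')(169, -196)), Add(9970, 1276)) = Mul(Add(-11441, Rational(-20, 7)), Add(9970, 1276)) = Mul(Rational(-80107, 7), 11246) = Rational(-900883322, 7)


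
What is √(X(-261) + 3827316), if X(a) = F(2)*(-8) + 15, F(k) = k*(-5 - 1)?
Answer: √3827427 ≈ 1956.4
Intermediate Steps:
F(k) = -6*k (F(k) = k*(-6) = -6*k)
X(a) = 111 (X(a) = -6*2*(-8) + 15 = -12*(-8) + 15 = 96 + 15 = 111)
√(X(-261) + 3827316) = √(111 + 3827316) = √3827427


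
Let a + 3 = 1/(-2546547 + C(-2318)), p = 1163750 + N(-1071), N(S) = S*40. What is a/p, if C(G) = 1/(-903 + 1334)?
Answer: -3292685699/1230267947917960 ≈ -2.6764e-6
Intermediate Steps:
N(S) = 40*S
C(G) = 1/431
p = 1120910 (p = 1163750 + 40*(-1071) = 1163750 - 42840 = 1120910)
a = -3292685699/1097561756 (a = -3 + 1/(-2546547 + 1/431) = -3 + 1/(-1097561756/431) = -3 - 431/1097561756 = -3292685699/1097561756 ≈ -3.0000)
a/p = -3292685699/1097561756/1120910 = -3292685699/1097561756*1/1120910 = -3292685699/1230267947917960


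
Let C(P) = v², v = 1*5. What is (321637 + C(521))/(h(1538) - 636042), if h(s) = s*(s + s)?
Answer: 160831/2047423 ≈ 0.078553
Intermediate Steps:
v = 5
C(P) = 25 (C(P) = 5² = 25)
h(s) = 2*s² (h(s) = s*(2*s) = 2*s²)
(321637 + C(521))/(h(1538) - 636042) = (321637 + 25)/(2*1538² - 636042) = 321662/(2*2365444 - 636042) = 321662/(4730888 - 636042) = 321662/4094846 = 321662*(1/4094846) = 160831/2047423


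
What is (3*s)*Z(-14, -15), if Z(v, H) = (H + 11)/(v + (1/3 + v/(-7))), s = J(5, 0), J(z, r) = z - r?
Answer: 36/7 ≈ 5.1429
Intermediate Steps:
s = 5 (s = 5 - 1*0 = 5 + 0 = 5)
Z(v, H) = (11 + H)/(⅓ + 6*v/7) (Z(v, H) = (11 + H)/(v + (1*(⅓) + v*(-⅐))) = (11 + H)/(v + (⅓ - v/7)) = (11 + H)/(⅓ + 6*v/7))
(3*s)*Z(-14, -15) = (3*5)*(21*(11 - 15)/(7 + 18*(-14))) = 15*(21*(-4)/(7 - 252)) = 15*(21*(-4)/(-245)) = 15*(21*(-1/245)*(-4)) = 15*(12/35) = 36/7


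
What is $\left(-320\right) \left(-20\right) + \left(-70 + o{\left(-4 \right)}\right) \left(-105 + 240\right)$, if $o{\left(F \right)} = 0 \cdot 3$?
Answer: $-3050$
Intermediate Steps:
$o{\left(F \right)} = 0$
$\left(-320\right) \left(-20\right) + \left(-70 + o{\left(-4 \right)}\right) \left(-105 + 240\right) = \left(-320\right) \left(-20\right) + \left(-70 + 0\right) \left(-105 + 240\right) = 6400 - 9450 = -3050$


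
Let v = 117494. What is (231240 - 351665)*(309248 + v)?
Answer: -51390405350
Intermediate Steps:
(231240 - 351665)*(309248 + v) = (231240 - 351665)*(309248 + 117494) = -120425*426742 = -51390405350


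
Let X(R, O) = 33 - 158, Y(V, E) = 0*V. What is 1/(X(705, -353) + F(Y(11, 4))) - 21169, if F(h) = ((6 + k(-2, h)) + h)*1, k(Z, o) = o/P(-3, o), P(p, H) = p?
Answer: -2519112/119 ≈ -21169.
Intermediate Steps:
Y(V, E) = 0
k(Z, o) = -o/3 (k(Z, o) = o/(-3) = o*(-⅓) = -o/3)
X(R, O) = -125
F(h) = 6 + 2*h/3 (F(h) = ((6 - h/3) + h)*1 = (6 + 2*h/3)*1 = 6 + 2*h/3)
1/(X(705, -353) + F(Y(11, 4))) - 21169 = 1/(-125 + (6 + (⅔)*0)) - 21169 = 1/(-125 + (6 + 0)) - 21169 = 1/(-125 + 6) - 21169 = 1/(-119) - 21169 = -1/119 - 21169 = -2519112/119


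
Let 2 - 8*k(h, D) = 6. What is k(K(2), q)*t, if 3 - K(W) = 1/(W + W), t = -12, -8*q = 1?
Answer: 6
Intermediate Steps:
q = -1/8 (q = -1/8*1 = -1/8 ≈ -0.12500)
K(W) = 3 - 1/(2*W) (K(W) = 3 - 1/(W + W) = 3 - 1/(2*W))
k(h, D) = -1/2 (k(h, D) = 1/4 - 1/8*6 = 1/4 - 3/4 = -1/2)
k(K(2), q)*t = -1/2*(-12) = 6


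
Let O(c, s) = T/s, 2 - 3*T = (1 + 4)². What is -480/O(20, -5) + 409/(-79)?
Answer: -578207/1817 ≈ -318.22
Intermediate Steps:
T = -23/3 (T = ⅔ - (1 + 4)²/3 = ⅔ - ⅓*5² = ⅔ - ⅓*25 = ⅔ - 25/3 = -23/3 ≈ -7.6667)
O(c, s) = -23/(3*s)
-480/O(20, -5) + 409/(-79) = -480/((-23/3/(-5))) + 409/(-79) = -480/((-23/3*(-⅕))) + 409*(-1/79) = -480/23/15 - 409/79 = -480*15/23 - 409/79 = -7200/23 - 409/79 = -578207/1817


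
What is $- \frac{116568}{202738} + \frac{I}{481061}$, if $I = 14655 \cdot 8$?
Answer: $- \frac{16153657764}{48764672509} \approx -0.33126$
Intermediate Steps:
$I = 117240$
$- \frac{116568}{202738} + \frac{I}{481061} = - \frac{116568}{202738} + \frac{117240}{481061} = \left(-116568\right) \frac{1}{202738} + 117240 \cdot \frac{1}{481061} = - \frac{58284}{101369} + \frac{117240}{481061} = - \frac{16153657764}{48764672509}$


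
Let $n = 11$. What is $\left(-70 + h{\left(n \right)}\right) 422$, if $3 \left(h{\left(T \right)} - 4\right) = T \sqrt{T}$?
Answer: $-27852 + \frac{4642 \sqrt{11}}{3} \approx -22720.0$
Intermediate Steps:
$h{\left(T \right)} = 4 + \frac{T^{\frac{3}{2}}}{3}$ ($h{\left(T \right)} = 4 + \frac{T \sqrt{T}}{3} = 4 + \frac{T^{\frac{3}{2}}}{3}$)
$\left(-70 + h{\left(n \right)}\right) 422 = \left(-70 + \left(4 + \frac{11^{\frac{3}{2}}}{3}\right)\right) 422 = \left(-70 + \left(4 + \frac{11 \sqrt{11}}{3}\right)\right) 422 = \left(-66 + \frac{11 \sqrt{11}}{3}\right) 422 = -27852 + \frac{4642 \sqrt{11}}{3}$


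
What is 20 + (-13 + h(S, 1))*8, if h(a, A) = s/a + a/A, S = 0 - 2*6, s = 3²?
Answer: -186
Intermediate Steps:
s = 9
S = -12 (S = 0 - 12 = -12)
h(a, A) = 9/a + a/A
20 + (-13 + h(S, 1))*8 = 20 + (-13 + (9/(-12) - 12/1))*8 = 20 + (-13 + (9*(-1/12) - 12*1))*8 = 20 + (-13 + (-¾ - 12))*8 = 20 + (-13 - 51/4)*8 = 20 - 103/4*8 = 20 - 206 = -186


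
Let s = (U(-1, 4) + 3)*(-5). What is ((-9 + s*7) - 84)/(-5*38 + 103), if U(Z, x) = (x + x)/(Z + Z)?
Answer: ⅔ ≈ 0.66667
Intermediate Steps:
U(Z, x) = x/Z (U(Z, x) = (2*x)/((2*Z)) = (2*x)*(1/(2*Z)) = x/Z)
s = 5 (s = (4/(-1) + 3)*(-5) = (4*(-1) + 3)*(-5) = (-4 + 3)*(-5) = -1*(-5) = 5)
((-9 + s*7) - 84)/(-5*38 + 103) = ((-9 + 5*7) - 84)/(-5*38 + 103) = ((-9 + 35) - 84)/(-190 + 103) = (26 - 84)/(-87) = -58*(-1/87) = ⅔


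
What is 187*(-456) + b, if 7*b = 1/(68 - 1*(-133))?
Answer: -119977703/1407 ≈ -85272.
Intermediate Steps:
b = 1/1407 (b = 1/(7*(68 - 1*(-133))) = 1/(7*(68 + 133)) = (⅐)/201 = (⅐)*(1/201) = 1/1407 ≈ 0.00071073)
187*(-456) + b = 187*(-456) + 1/1407 = -85272 + 1/1407 = -119977703/1407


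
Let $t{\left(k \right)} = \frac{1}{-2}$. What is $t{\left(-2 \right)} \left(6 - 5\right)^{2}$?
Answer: $- \frac{1}{2} \approx -0.5$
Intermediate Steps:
$t{\left(k \right)} = - \frac{1}{2}$
$t{\left(-2 \right)} \left(6 - 5\right)^{2} = - \frac{\left(6 - 5\right)^{2}}{2} = - \frac{1^{2}}{2} = \left(- \frac{1}{2}\right) 1 = - \frac{1}{2}$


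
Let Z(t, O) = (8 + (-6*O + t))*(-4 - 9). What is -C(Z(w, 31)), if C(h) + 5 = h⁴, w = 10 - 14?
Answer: -31337111377931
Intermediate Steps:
w = -4
Z(t, O) = -104 - 13*t + 78*O (Z(t, O) = (8 + (t - 6*O))*(-13) = (8 + t - 6*O)*(-13) = -104 - 13*t + 78*O)
C(h) = -5 + h⁴
-C(Z(w, 31)) = -(-5 + (-104 - 13*(-4) + 78*31)⁴) = -(-5 + (-104 + 52 + 2418)⁴) = -(-5 + 2366⁴) = -(-5 + 31337111377936) = -1*31337111377931 = -31337111377931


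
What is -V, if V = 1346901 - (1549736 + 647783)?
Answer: 850618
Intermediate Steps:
V = -850618 (V = 1346901 - 1*2197519 = 1346901 - 2197519 = -850618)
-V = -1*(-850618) = 850618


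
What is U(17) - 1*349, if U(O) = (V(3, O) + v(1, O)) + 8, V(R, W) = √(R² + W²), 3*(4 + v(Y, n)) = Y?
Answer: -1034/3 + √298 ≈ -327.40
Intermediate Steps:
v(Y, n) = -4 + Y/3
U(O) = 13/3 + √(9 + O²) (U(O) = (√(3² + O²) + (-4 + (⅓)*1)) + 8 = (√(9 + O²) + (-4 + ⅓)) + 8 = (√(9 + O²) - 11/3) + 8 = (-11/3 + √(9 + O²)) + 8 = 13/3 + √(9 + O²))
U(17) - 1*349 = (13/3 + √(9 + 17²)) - 1*349 = (13/3 + √(9 + 289)) - 349 = (13/3 + √298) - 349 = -1034/3 + √298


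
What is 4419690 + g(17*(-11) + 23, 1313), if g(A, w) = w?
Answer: 4421003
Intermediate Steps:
4419690 + g(17*(-11) + 23, 1313) = 4419690 + 1313 = 4421003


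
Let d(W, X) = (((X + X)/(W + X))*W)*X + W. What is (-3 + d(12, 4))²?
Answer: 1089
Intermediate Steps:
d(W, X) = W + 2*W*X²/(W + X) (d(W, X) = (((2*X)/(W + X))*W)*X + W = ((2*X/(W + X))*W)*X + W = (2*W*X/(W + X))*X + W = 2*W*X²/(W + X) + W = W + 2*W*X²/(W + X))
(-3 + d(12, 4))² = (-3 + 12*(12 + 4 + 2*4²)/(12 + 4))² = (-3 + 12*(12 + 4 + 2*16)/16)² = (-3 + 12*(1/16)*(12 + 4 + 32))² = (-3 + 12*(1/16)*48)² = (-3 + 36)² = 33² = 1089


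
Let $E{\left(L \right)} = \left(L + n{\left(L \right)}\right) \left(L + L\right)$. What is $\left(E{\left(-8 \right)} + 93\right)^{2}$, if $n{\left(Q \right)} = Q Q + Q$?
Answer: $455625$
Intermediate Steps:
$n{\left(Q \right)} = Q + Q^{2}$ ($n{\left(Q \right)} = Q^{2} + Q = Q + Q^{2}$)
$E{\left(L \right)} = 2 L \left(L + L \left(1 + L\right)\right)$ ($E{\left(L \right)} = \left(L + L \left(1 + L\right)\right) \left(L + L\right) = \left(L + L \left(1 + L\right)\right) 2 L = 2 L \left(L + L \left(1 + L\right)\right)$)
$\left(E{\left(-8 \right)} + 93\right)^{2} = \left(2 \left(-8\right)^{2} \left(2 - 8\right) + 93\right)^{2} = \left(2 \cdot 64 \left(-6\right) + 93\right)^{2} = \left(-768 + 93\right)^{2} = \left(-675\right)^{2} = 455625$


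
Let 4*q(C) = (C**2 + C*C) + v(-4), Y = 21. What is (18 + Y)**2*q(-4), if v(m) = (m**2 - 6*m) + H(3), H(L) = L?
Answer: 114075/4 ≈ 28519.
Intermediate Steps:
v(m) = 3 + m**2 - 6*m (v(m) = (m**2 - 6*m) + 3 = 3 + m**2 - 6*m)
q(C) = 43/4 + C**2/2 (q(C) = ((C**2 + C*C) + (3 + (-4)**2 - 6*(-4)))/4 = ((C**2 + C**2) + (3 + 16 + 24))/4 = (2*C**2 + 43)/4 = (43 + 2*C**2)/4 = 43/4 + C**2/2)
(18 + Y)**2*q(-4) = (18 + 21)**2*(43/4 + (1/2)*(-4)**2) = 39**2*(43/4 + (1/2)*16) = 1521*(43/4 + 8) = 1521*(75/4) = 114075/4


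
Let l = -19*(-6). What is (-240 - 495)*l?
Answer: -83790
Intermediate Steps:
l = 114
(-240 - 495)*l = (-240 - 495)*114 = -735*114 = -83790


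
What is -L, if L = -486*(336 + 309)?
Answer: 313470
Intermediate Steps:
L = -313470 (L = -486*645 = -313470)
-L = -1*(-313470) = 313470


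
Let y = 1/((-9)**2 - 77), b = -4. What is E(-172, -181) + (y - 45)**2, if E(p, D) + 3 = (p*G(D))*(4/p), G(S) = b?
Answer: 31737/16 ≈ 1983.6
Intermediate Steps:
G(S) = -4
E(p, D) = -19 (E(p, D) = -3 + (p*(-4))*(4/p) = -3 + (-4*p)*(4/p) = -3 - 16 = -19)
y = 1/4 (y = 1/(81 - 77) = 1/4 ≈ 0.25000)
E(-172, -181) + (y - 45)**2 = -19 + (1/4 - 45)**2 = -19 + (-179/4)**2 = -19 + 32041/16 = 31737/16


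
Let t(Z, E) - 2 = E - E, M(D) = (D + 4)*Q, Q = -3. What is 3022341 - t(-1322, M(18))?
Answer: 3022339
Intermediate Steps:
M(D) = -12 - 3*D (M(D) = (D + 4)*(-3) = (4 + D)*(-3) = -12 - 3*D)
t(Z, E) = 2 (t(Z, E) = 2 + (E - E) = 2 + 0 = 2)
3022341 - t(-1322, M(18)) = 3022341 - 1*2 = 3022341 - 2 = 3022339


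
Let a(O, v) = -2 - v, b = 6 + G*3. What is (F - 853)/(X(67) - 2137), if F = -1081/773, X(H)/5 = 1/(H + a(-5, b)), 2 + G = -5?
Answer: 3522400/8809881 ≈ 0.39982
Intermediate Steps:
G = -7 (G = -2 - 5 = -7)
b = -15 (b = 6 - 7*3 = 6 - 21 = -15)
X(H) = 5/(13 + H) (X(H) = 5/(H + (-2 - 1*(-15))) = 5/(H + (-2 + 15)) = 5/(H + 13) = 5/(13 + H))
F = -1081/773 (F = -1081*1/773 = -1081/773 ≈ -1.3984)
(F - 853)/(X(67) - 2137) = (-1081/773 - 853)/(5/(13 + 67) - 2137) = -660450/(773*(5/80 - 2137)) = -660450/(773*(5*(1/80) - 2137)) = -660450/(773*(1/16 - 2137)) = -660450/(773*(-34191/16)) = -660450/773*(-16/34191) = 3522400/8809881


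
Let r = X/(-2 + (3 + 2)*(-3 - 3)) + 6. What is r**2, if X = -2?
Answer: 9409/256 ≈ 36.754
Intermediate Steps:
r = 97/16 (r = -2/(-2 + (3 + 2)*(-3 - 3)) + 6 = -2/(-2 + 5*(-6)) + 6 = -2/(-2 - 30) + 6 = -2/(-32) + 6 = -2*(-1/32) + 6 = 1/16 + 6 = 97/16 ≈ 6.0625)
r**2 = (97/16)**2 = 9409/256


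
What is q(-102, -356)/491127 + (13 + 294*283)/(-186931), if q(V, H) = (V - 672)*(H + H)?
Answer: 20715432541/30602287079 ≈ 0.67692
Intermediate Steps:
q(V, H) = 2*H*(-672 + V) (q(V, H) = (-672 + V)*(2*H) = 2*H*(-672 + V))
q(-102, -356)/491127 + (13 + 294*283)/(-186931) = (2*(-356)*(-672 - 102))/491127 + (13 + 294*283)/(-186931) = (2*(-356)*(-774))*(1/491127) + (13 + 83202)*(-1/186931) = 551088*(1/491127) + 83215*(-1/186931) = 183696/163709 - 83215/186931 = 20715432541/30602287079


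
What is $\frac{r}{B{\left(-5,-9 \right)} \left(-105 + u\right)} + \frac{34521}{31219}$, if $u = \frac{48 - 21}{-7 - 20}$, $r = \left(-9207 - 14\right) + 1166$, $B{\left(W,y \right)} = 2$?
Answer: $\frac{258787497}{6618428} \approx 39.101$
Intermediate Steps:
$r = -8055$ ($r = -9221 + 1166 = -8055$)
$u = -1$ ($u = \frac{27}{-27} = 27 \left(- \frac{1}{27}\right) = -1$)
$\frac{r}{B{\left(-5,-9 \right)} \left(-105 + u\right)} + \frac{34521}{31219} = - \frac{8055}{2 \left(-105 - 1\right)} + \frac{34521}{31219} = - \frac{8055}{2 \left(-106\right)} + 34521 \cdot \frac{1}{31219} = - \frac{8055}{-212} + \frac{34521}{31219} = \left(-8055\right) \left(- \frac{1}{212}\right) + \frac{34521}{31219} = \frac{8055}{212} + \frac{34521}{31219} = \frac{258787497}{6618428}$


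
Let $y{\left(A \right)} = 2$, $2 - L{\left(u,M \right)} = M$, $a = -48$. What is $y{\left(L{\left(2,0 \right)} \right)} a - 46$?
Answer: $-142$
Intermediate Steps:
$L{\left(u,M \right)} = 2 - M$
$y{\left(L{\left(2,0 \right)} \right)} a - 46 = 2 \left(-48\right) - 46 = -96 - 46 = -142$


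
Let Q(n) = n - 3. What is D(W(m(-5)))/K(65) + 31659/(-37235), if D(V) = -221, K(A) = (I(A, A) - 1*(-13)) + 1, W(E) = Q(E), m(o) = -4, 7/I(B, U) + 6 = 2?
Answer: -34467031/1824515 ≈ -18.891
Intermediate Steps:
I(B, U) = -7/4 (I(B, U) = 7/(-6 + 2) = 7/(-4) = 7*(-¼) = -7/4)
Q(n) = -3 + n
W(E) = -3 + E
K(A) = 49/4 (K(A) = (-7/4 - 1*(-13)) + 1 = (-7/4 + 13) + 1 = 45/4 + 1 = 49/4)
D(W(m(-5)))/K(65) + 31659/(-37235) = -221/49/4 + 31659/(-37235) = -221*4/49 + 31659*(-1/37235) = -884/49 - 31659/37235 = -34467031/1824515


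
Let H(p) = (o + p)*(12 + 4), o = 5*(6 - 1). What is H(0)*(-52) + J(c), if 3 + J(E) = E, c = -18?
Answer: -20821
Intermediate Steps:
o = 25 (o = 5*5 = 25)
J(E) = -3 + E
H(p) = 400 + 16*p (H(p) = (25 + p)*(12 + 4) = (25 + p)*16 = 400 + 16*p)
H(0)*(-52) + J(c) = (400 + 16*0)*(-52) + (-3 - 18) = (400 + 0)*(-52) - 21 = 400*(-52) - 21 = -20800 - 21 = -20821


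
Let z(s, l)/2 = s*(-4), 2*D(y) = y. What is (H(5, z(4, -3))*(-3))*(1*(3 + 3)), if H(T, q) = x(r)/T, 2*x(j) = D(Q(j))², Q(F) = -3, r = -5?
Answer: -81/20 ≈ -4.0500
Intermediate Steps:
D(y) = y/2
z(s, l) = -8*s (z(s, l) = 2*(s*(-4)) = 2*(-4*s) = -8*s)
x(j) = 9/8 (x(j) = ((½)*(-3))²/2 = (-3/2)²/2 = (½)*(9/4) = 9/8)
H(T, q) = 9/(8*T)
(H(5, z(4, -3))*(-3))*(1*(3 + 3)) = (((9/8)/5)*(-3))*(1*(3 + 3)) = (((9/8)*(⅕))*(-3))*(1*6) = ((9/40)*(-3))*6 = -27/40*6 = -81/20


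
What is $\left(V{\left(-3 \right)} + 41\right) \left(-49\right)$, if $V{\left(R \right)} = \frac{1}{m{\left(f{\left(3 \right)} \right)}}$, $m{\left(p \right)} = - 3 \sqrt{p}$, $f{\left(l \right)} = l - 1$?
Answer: $-2009 + \frac{49 \sqrt{2}}{6} \approx -1997.5$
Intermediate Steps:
$f{\left(l \right)} = -1 + l$
$V{\left(R \right)} = - \frac{\sqrt{2}}{6}$ ($V{\left(R \right)} = \frac{1}{\left(-3\right) \sqrt{-1 + 3}} = \frac{1}{\left(-3\right) \sqrt{2}} = - \frac{\sqrt{2}}{6}$)
$\left(V{\left(-3 \right)} + 41\right) \left(-49\right) = \left(- \frac{\sqrt{2}}{6} + 41\right) \left(-49\right) = \left(41 - \frac{\sqrt{2}}{6}\right) \left(-49\right) = -2009 + \frac{49 \sqrt{2}}{6}$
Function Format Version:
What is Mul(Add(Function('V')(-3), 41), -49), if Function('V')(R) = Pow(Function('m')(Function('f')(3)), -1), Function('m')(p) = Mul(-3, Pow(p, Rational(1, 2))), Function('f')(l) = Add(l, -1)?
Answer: Add(-2009, Mul(Rational(49, 6), Pow(2, Rational(1, 2)))) ≈ -1997.5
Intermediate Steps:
Function('f')(l) = Add(-1, l)
Function('V')(R) = Mul(Rational(-1, 6), Pow(2, Rational(1, 2))) (Function('V')(R) = Pow(Mul(-3, Pow(Add(-1, 3), Rational(1, 2))), -1) = Pow(Mul(-3, Pow(2, Rational(1, 2))), -1) = Mul(Rational(-1, 6), Pow(2, Rational(1, 2))))
Mul(Add(Function('V')(-3), 41), -49) = Mul(Add(Mul(Rational(-1, 6), Pow(2, Rational(1, 2))), 41), -49) = Mul(Add(41, Mul(Rational(-1, 6), Pow(2, Rational(1, 2)))), -49) = Add(-2009, Mul(Rational(49, 6), Pow(2, Rational(1, 2))))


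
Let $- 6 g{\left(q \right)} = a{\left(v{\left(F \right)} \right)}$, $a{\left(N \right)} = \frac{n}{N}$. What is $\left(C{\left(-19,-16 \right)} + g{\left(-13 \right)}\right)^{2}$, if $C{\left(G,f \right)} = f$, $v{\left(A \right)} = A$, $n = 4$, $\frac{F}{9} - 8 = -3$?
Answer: $\frac{4674244}{18225} \approx 256.47$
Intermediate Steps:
$F = 45$ ($F = 72 + 9 \left(-3\right) = 72 - 27 = 45$)
$a{\left(N \right)} = \frac{4}{N}$
$g{\left(q \right)} = - \frac{2}{135}$ ($g{\left(q \right)} = - \frac{4 \cdot \frac{1}{45}}{6} = \left(- \frac{1}{6}\right) \frac{4}{45} = - \frac{2}{135}$)
$\left(C{\left(-19,-16 \right)} + g{\left(-13 \right)}\right)^{2} = \left(-16 - \frac{2}{135}\right)^{2} = \left(- \frac{2162}{135}\right)^{2} = \frac{4674244}{18225}$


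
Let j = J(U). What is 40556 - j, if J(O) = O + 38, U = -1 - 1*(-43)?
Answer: 40476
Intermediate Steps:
U = 42 (U = -1 + 43 = 42)
J(O) = 38 + O
j = 80 (j = 38 + 42 = 80)
40556 - j = 40556 - 1*80 = 40556 - 80 = 40476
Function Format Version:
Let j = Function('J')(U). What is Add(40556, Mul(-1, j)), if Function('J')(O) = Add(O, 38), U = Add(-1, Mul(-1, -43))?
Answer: 40476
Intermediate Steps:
U = 42 (U = Add(-1, 43) = 42)
Function('J')(O) = Add(38, O)
j = 80 (j = Add(38, 42) = 80)
Add(40556, Mul(-1, j)) = Add(40556, Mul(-1, 80)) = Add(40556, -80) = 40476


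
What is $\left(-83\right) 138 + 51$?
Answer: $-11403$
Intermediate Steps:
$\left(-83\right) 138 + 51 = -11454 + 51 = -11403$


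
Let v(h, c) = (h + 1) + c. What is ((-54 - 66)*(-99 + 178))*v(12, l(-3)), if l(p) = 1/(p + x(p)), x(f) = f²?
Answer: -124820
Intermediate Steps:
l(p) = 1/(p + p²)
v(h, c) = 1 + c + h (v(h, c) = (1 + h) + c = 1 + c + h)
((-54 - 66)*(-99 + 178))*v(12, l(-3)) = ((-54 - 66)*(-99 + 178))*(1 + 1/((-3)*(1 - 3)) + 12) = (-120*79)*(1 - ⅓/(-2) + 12) = -9480*(1 - ⅓*(-½) + 12) = -9480*(1 + ⅙ + 12) = -9480*79/6 = -124820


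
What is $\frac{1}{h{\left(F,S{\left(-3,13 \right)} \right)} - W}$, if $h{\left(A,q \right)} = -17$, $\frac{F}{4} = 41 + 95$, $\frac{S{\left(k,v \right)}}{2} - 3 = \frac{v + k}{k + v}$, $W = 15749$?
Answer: $- \frac{1}{15766} \approx -6.3428 \cdot 10^{-5}$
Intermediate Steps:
$S{\left(k,v \right)} = 8$ ($S{\left(k,v \right)} = 6 + 2 \frac{v + k}{k + v} = 6 + 2 \frac{k + v}{k + v} = 6 + 2 \cdot 1 = 6 + 2 = 8$)
$F = 544$ ($F = 4 \left(41 + 95\right) = 4 \cdot 136 = 544$)
$\frac{1}{h{\left(F,S{\left(-3,13 \right)} \right)} - W} = \frac{1}{-17 - 15749} = \frac{1}{-15766} = - \frac{1}{15766}$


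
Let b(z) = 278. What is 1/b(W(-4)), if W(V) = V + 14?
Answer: 1/278 ≈ 0.0035971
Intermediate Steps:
W(V) = 14 + V
1/b(W(-4)) = 1/278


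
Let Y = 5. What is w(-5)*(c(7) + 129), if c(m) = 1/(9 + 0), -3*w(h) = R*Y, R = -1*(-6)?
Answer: -11620/9 ≈ -1291.1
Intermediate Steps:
R = 6
w(h) = -10 (w(h) = -2*5 = -⅓*30 = -10)
c(m) = ⅑ (c(m) = 1/9 = ⅑)
w(-5)*(c(7) + 129) = -10*(⅑ + 129) = -10*1162/9 = -11620/9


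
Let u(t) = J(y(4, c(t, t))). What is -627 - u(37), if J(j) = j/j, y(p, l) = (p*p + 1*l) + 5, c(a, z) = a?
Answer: -628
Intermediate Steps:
y(p, l) = 5 + l + p² (y(p, l) = (p² + l) + 5 = (l + p²) + 5 = 5 + l + p²)
J(j) = 1
u(t) = 1
-627 - u(37) = -627 - 1*1 = -627 - 1 = -628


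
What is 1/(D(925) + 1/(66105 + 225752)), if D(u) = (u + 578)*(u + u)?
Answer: 291857/811522981351 ≈ 3.5964e-7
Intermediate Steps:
D(u) = 2*u*(578 + u) (D(u) = (578 + u)*(2*u) = 2*u*(578 + u))
1/(D(925) + 1/(66105 + 225752)) = 1/(2*925*(578 + 925) + 1/(66105 + 225752)) = 1/(2*925*1503 + 1/291857) = 1/(2780550 + 1/291857) = 1/(811522981351/291857) = 291857/811522981351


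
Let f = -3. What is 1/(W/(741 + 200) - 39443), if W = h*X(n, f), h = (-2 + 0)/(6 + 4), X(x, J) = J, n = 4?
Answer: -4705/185579312 ≈ -2.5353e-5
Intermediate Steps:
h = -⅕ (h = -2/10 = -2*⅒ = -⅕ ≈ -0.20000)
W = ⅗ (W = -⅕*(-3) = ⅗ ≈ 0.60000)
1/(W/(741 + 200) - 39443) = 1/(3/(5*(741 + 200)) - 39443) = 1/((⅗)/941 - 39443) = 1/((⅗)*(1/941) - 39443) = 1/(3/4705 - 39443) = 1/(-185579312/4705) = -4705/185579312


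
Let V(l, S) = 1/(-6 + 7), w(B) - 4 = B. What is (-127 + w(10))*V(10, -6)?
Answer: -113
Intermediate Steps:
w(B) = 4 + B
V(l, S) = 1 (V(l, S) = 1/1 = 1)
(-127 + w(10))*V(10, -6) = (-127 + (4 + 10))*1 = (-127 + 14)*1 = -113*1 = -113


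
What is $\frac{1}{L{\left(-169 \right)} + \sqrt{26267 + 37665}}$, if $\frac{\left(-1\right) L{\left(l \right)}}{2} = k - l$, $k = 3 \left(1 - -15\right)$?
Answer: $- \frac{217}{62212} - \frac{\sqrt{15983}}{62212} \approx -0.0055202$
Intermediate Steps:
$k = 48$ ($k = 3 \left(1 + 15\right) = 3 \cdot 16 = 48$)
$L{\left(l \right)} = -96 + 2 l$ ($L{\left(l \right)} = - 2 \left(48 - l\right) = -96 + 2 l$)
$\frac{1}{L{\left(-169 \right)} + \sqrt{26267 + 37665}} = \frac{1}{\left(-96 + 2 \left(-169\right)\right) + \sqrt{26267 + 37665}} = \frac{1}{\left(-96 - 338\right) + \sqrt{63932}} = \frac{1}{-434 + 2 \sqrt{15983}}$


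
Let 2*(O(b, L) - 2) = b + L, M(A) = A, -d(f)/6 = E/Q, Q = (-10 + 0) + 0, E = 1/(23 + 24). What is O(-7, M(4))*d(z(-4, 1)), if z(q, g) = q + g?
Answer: 3/470 ≈ 0.0063830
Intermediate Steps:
E = 1/47 ≈ 0.021277
z(q, g) = g + q
Q = -10 (Q = -10 + 0 = -10)
d(f) = 3/235 (d(f) = -6/(47*(-10)) = -6*(-1)/(47*10) = -6*(-1/470) = 3/235)
O(b, L) = 2 + L/2 + b/2 (O(b, L) = 2 + (b + L)/2 = 2 + (L + b)/2 = 2 + (L/2 + b/2) = 2 + L/2 + b/2)
O(-7, M(4))*d(z(-4, 1)) = (2 + (1/2)*4 + (1/2)*(-7))*(3/235) = (2 + 2 - 7/2)*(3/235) = (1/2)*(3/235) = 3/470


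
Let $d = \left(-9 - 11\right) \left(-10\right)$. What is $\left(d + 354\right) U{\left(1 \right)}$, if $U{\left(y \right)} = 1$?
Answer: $554$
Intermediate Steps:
$d = 200$ ($d = \left(-20\right) \left(-10\right) = 200$)
$\left(d + 354\right) U{\left(1 \right)} = \left(200 + 354\right) 1 = 554 \cdot 1 = 554$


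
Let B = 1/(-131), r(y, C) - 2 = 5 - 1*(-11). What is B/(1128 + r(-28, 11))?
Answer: -1/150126 ≈ -6.6611e-6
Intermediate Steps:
r(y, C) = 18 (r(y, C) = 2 + (5 - 1*(-11)) = 2 + (5 + 11) = 2 + 16 = 18)
B = -1/131 ≈ -0.0076336
B/(1128 + r(-28, 11)) = -1/131/(1128 + 18) = -1/131/1146 = (1/1146)*(-1/131) = -1/150126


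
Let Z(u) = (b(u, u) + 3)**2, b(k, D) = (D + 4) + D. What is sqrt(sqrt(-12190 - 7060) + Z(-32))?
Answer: sqrt(3249 + 5*I*sqrt(770)) ≈ 57.013 + 1.2168*I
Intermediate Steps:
b(k, D) = 4 + 2*D (b(k, D) = (4 + D) + D = 4 + 2*D)
Z(u) = (7 + 2*u)**2 (Z(u) = ((4 + 2*u) + 3)**2 = (7 + 2*u)**2)
sqrt(sqrt(-12190 - 7060) + Z(-32)) = sqrt(sqrt(-12190 - 7060) + (7 + 2*(-32))**2) = sqrt(sqrt(-19250) + (7 - 64)**2) = sqrt(5*I*sqrt(770) + (-57)**2) = sqrt(5*I*sqrt(770) + 3249) = sqrt(3249 + 5*I*sqrt(770))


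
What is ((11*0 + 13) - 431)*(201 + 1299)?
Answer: -627000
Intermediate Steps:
((11*0 + 13) - 431)*(201 + 1299) = ((0 + 13) - 431)*1500 = (13 - 431)*1500 = -418*1500 = -627000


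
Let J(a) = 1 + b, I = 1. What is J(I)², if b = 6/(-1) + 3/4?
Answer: 289/16 ≈ 18.063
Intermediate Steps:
b = -21/4 (b = 6*(-1) + 3*(¼) = -6 + ¾ = -21/4 ≈ -5.2500)
J(a) = -17/4 (J(a) = 1 - 21/4 = -17/4)
J(I)² = (-17/4)² = 289/16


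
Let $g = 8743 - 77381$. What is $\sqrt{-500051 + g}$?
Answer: $i \sqrt{568689} \approx 754.11 i$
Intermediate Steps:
$g = -68638$ ($g = 8743 - 77381 = -68638$)
$\sqrt{-500051 + g} = \sqrt{-500051 - 68638} = \sqrt{-568689} = i \sqrt{568689}$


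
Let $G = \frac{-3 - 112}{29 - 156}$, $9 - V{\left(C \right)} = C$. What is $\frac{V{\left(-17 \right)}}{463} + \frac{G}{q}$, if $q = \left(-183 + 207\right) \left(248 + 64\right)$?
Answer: $\frac{24778621}{440301888} \approx 0.056276$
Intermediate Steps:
$V{\left(C \right)} = 9 - C$
$q = 7488$ ($q = 24 \cdot 312 = 7488$)
$G = \frac{115}{127}$ ($G = - \frac{115}{-127} = \left(-115\right) \left(- \frac{1}{127}\right) = \frac{115}{127} \approx 0.90551$)
$\frac{V{\left(-17 \right)}}{463} + \frac{G}{q} = \frac{9 - -17}{463} + \frac{115}{127 \cdot 7488} = \left(9 + 17\right) \frac{1}{463} + \frac{115}{127} \cdot \frac{1}{7488} = 26 \cdot \frac{1}{463} + \frac{115}{950976} = \frac{26}{463} + \frac{115}{950976} = \frac{24778621}{440301888}$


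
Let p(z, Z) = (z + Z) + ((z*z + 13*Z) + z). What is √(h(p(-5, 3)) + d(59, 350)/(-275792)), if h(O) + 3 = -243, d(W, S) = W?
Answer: I*√1169442386167/68948 ≈ 15.684*I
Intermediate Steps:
p(z, Z) = z² + 2*z + 14*Z (p(z, Z) = (Z + z) + ((z² + 13*Z) + z) = (Z + z) + (z + z² + 13*Z) = z² + 2*z + 14*Z)
h(O) = -246 (h(O) = -3 - 243 = -246)
√(h(p(-5, 3)) + d(59, 350)/(-275792)) = √(-246 + 59/(-275792)) = √(-246 + 59*(-1/275792)) = √(-246 - 59/275792) = √(-67844891/275792) = I*√1169442386167/68948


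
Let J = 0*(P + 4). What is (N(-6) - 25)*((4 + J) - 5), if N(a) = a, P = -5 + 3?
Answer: 31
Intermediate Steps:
P = -2
J = 0 (J = 0*(-2 + 4) = 0*2 = 0)
(N(-6) - 25)*((4 + J) - 5) = (-6 - 25)*((4 + 0) - 5) = -31*(4 - 5) = -31*(-1) = 31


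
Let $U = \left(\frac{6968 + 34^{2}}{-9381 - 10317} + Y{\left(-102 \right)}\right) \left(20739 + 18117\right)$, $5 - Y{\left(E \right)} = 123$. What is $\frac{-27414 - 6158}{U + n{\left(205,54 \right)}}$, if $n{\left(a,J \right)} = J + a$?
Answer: $\frac{110216876}{15104341991} \approx 0.007297$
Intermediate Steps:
$Y{\left(E \right)} = -118$ ($Y{\left(E \right)} = 5 - 123 = -118$)
$U = - \frac{15105192288}{3283}$ ($U = \left(\frac{6968 + 34^{2}}{-9381 - 10317} - 118\right) \left(20739 + 18117\right) = \left(\frac{6968 + 1156}{-19698} - 118\right) 38856 = \left(8124 \left(- \frac{1}{19698}\right) - 118\right) 38856 = \left(- \frac{1354}{3283} - 118\right) 38856 = \left(- \frac{388748}{3283}\right) 38856 = - \frac{15105192288}{3283} \approx -4.601 \cdot 10^{6}$)
$\frac{-27414 - 6158}{U + n{\left(205,54 \right)}} = \frac{-27414 - 6158}{- \frac{15105192288}{3283} + \left(54 + 205\right)} = - \frac{33572}{- \frac{15105192288}{3283} + 259} = - \frac{33572}{- \frac{15104341991}{3283}} = \left(-33572\right) \left(- \frac{3283}{15104341991}\right) = \frac{110216876}{15104341991}$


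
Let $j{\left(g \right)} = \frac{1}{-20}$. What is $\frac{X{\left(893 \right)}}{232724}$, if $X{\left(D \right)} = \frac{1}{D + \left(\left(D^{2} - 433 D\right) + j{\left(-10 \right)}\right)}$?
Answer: $\frac{5}{479030878079} \approx 1.0438 \cdot 10^{-11}$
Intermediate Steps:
$j{\left(g \right)} = - \frac{1}{20}$
$X{\left(D \right)} = \frac{1}{- \frac{1}{20} + D^{2} - 432 D}$ ($X{\left(D \right)} = \frac{1}{D - \left(\frac{1}{20} - D^{2} + 433 D\right)} = \frac{1}{- \frac{1}{20} + D^{2} - 432 D}$)
$\frac{X{\left(893 \right)}}{232724} = \frac{20 \frac{1}{-1 - 7715520 + 20 \cdot 893^{2}}}{232724} = \frac{20}{-1 - 7715520 + 20 \cdot 797449} \cdot \frac{1}{232724} = \frac{20}{-1 - 7715520 + 15948980} \cdot \frac{1}{232724} = \frac{20}{8233459} \cdot \frac{1}{232724} = \frac{5}{479030878079}$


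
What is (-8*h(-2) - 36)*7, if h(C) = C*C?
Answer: -476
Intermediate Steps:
h(C) = C²
(-8*h(-2) - 36)*7 = (-8*(-2)² - 36)*7 = (-8*4 - 36)*7 = (-32 - 36)*7 = -68*7 = -476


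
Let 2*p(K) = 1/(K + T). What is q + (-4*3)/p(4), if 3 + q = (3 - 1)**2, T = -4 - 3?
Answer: 73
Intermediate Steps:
T = -7
p(K) = 1/(2*(-7 + K)) (p(K) = 1/(2*(K - 7)) = 1/(2*(-7 + K)))
q = 1 (q = -3 + (3 - 1)**2 = -3 + 2**2 = -3 + 4 = 1)
q + (-4*3)/p(4) = 1 + (-4*3)/((1/(2*(-7 + 4)))) = 1 - 12/((1/2)/(-3)) = 1 - 12/((1/2)*(-1/3)) = 1 - 12/(-1/6) = 1 - 6*(-12) = 1 + 72 = 73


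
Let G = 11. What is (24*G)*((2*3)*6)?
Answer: 9504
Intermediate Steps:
(24*G)*((2*3)*6) = (24*11)*((2*3)*6) = 264*(6*6) = 264*36 = 9504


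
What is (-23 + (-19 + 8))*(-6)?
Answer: 204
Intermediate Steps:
(-23 + (-19 + 8))*(-6) = (-23 - 11)*(-6) = -34*(-6) = 204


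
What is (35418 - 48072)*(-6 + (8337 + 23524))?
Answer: -403093170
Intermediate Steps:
(35418 - 48072)*(-6 + (8337 + 23524)) = -12654*(-6 + 31861) = -12654*31855 = -403093170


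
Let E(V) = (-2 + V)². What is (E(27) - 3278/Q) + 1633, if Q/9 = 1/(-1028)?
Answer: 3390106/9 ≈ 3.7668e+5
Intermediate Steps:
Q = -9/1028 (Q = 9/(-1028) = 9*(-1/1028) = -9/1028 ≈ -0.0087549)
(E(27) - 3278/Q) + 1633 = ((-2 + 27)² - 3278/(-9/1028)) + 1633 = (25² - 3278*(-1028/9)) + 1633 = (625 + 3369784/9) + 1633 = 3375409/9 + 1633 = 3390106/9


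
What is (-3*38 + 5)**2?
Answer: 11881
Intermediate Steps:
(-3*38 + 5)**2 = (-114 + 5)**2 = (-109)**2 = 11881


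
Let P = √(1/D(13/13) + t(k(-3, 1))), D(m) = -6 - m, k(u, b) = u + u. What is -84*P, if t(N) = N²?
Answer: -12*√1757 ≈ -503.00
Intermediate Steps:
k(u, b) = 2*u
P = √1757/7 (P = √(1/(-6 - 13/13) + (2*(-3))²) = √(1/(-6 - 13/13) + (-6)²) = √(1/(-6 - 1*1) + 36) = √(1/(-6 - 1) + 36) = √(1/(-7) + 36) = √(-⅐ + 36) = √(251/7) = √1757/7 ≈ 5.9881)
-84*P = -12*√1757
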